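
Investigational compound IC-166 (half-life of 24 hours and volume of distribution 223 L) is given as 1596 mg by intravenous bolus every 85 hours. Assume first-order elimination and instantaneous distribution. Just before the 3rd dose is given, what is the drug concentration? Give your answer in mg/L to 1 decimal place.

0.7 mg/L

f = (1/2)^(τ/t½) = (1/2)^(85/24) ≈ 0.0859.
C₀ = D/Vd = 1596/223 ≈ 7.157 mg/L.
Before the 3rd dose, 2 doses have been given. Superposition: Cmin = C₀·(f + f²).
≈ 7.157 × (0.0859 + 0.0074) ≈ 7.157 × 0.0933 ≈ 0.668 mg/L.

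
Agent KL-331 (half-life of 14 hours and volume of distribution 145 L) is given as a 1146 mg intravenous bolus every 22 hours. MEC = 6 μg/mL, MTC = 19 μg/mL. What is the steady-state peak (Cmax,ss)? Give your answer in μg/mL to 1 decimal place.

11.9 μg/mL

k = ln2/t½ = ln2/14 ≈ 0.049511 h⁻¹; fraction remaining f = e^(−kτ) = e^(−0.049511×22) ≈ 0.3365.
Accumulation ratio R = 1/(1 − f) ≈ 1/0.6635 ≈ 1.5072.
Each bolus raises the concentration by D/Vd = 1146/145 ≈ 7.903 μg/mL.
Steady-state peak Cmax,ss = C₀·R ≈ 7.903 × 1.5072 ≈ 11.911 μg/mL.
Peak 11.9 μg/mL vs MTC 19 μg/mL: below toxic threshold.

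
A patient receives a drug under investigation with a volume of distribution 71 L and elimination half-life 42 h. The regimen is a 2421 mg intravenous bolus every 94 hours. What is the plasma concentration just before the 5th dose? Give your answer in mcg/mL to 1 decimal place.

9.2 mcg/mL

f = (1/2)^(τ/t½) = (1/2)^(94/42) ≈ 0.2120.
C₀ = D/Vd = 2421/71 ≈ 34.099 mcg/mL.
Before the 5th dose, 4 doses have been given. Superposition: Cmin = C₀·(f + f² + … + f^4).
≈ 34.099 × (0.2120 + 0.0449 + 0.0095 + 0.0020) ≈ 34.099 × 0.2684 ≈ 9.152 mcg/mL.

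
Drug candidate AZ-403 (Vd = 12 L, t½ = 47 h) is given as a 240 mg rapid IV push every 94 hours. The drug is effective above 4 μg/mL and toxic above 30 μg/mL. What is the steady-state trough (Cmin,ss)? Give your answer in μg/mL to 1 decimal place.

6.7 μg/mL

The dosing interval is 2 half-lives, so f = 2^(−2) = 0.25.
Accumulation ratio R = 1/(1 − f) = 1/0.75 = 4/3.
Single-dose peak C₀ = D/Vd = 240/12 = 20 μg/mL.
Steady-state peak Cmax,ss = C₀·R = 20 × 4/3 ≈ 26.667 μg/mL.
Steady-state trough Cmin,ss = Cmax,ss·f ≈ 26.667 × 0.25 ≈ 6.667 μg/mL.
Trough 6.7 μg/mL vs MEC 4 μg/mL: adequate.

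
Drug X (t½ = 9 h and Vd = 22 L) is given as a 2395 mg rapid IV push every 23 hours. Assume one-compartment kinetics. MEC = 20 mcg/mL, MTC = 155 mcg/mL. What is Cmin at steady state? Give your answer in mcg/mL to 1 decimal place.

τ/t½ = 23/9 ≈ 2.5556, so fraction remaining f = (1/2)^(23/9) ≈ 0.1701.
At steady state, accumulation factor R = 1/(1 − e^(−kτ)) ≈ 1.2050.
Each bolus raises the concentration by D/Vd = 2395/22 ≈ 108.864 mcg/mL.
Cmax,ss = C₀/(1 − f) ≈ 108.864/0.8299 ≈ 131.177 mcg/mL.
Steady-state trough Cmin,ss = Cmax,ss·f ≈ 131.177 × 0.1701 ≈ 22.313 mcg/mL.
Trough 22.3 mcg/mL vs MEC 20 mcg/mL: adequate.

22.3 mcg/mL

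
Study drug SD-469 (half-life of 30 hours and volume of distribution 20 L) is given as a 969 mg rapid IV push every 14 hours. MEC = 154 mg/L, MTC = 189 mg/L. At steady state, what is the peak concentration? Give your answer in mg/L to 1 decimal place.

175.3 mg/L

Over one 14-h interval, 14/30 ≈ 0.46667 half-lives elapse, leaving f ≈ 0.7236 of each dose.
At steady state, accumulation factor R = 1/(1 − e^(−kτ)) ≈ 3.6179.
Each bolus raises the concentration by D/Vd = 969/20 ≈ 48.450 mg/L.
Steady-state peak Cmax,ss = C₀·R ≈ 48.450 × 3.6179 ≈ 175.287 mg/L.
Peak 175.3 mg/L vs MTC 189 mg/L: below toxic threshold.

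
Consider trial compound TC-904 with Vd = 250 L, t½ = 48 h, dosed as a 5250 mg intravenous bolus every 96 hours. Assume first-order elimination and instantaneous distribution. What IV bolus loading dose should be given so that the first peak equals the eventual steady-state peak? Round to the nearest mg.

f = (1/2)^(96/48) ≈ 0.250000; accumulation ratio R = 1/(1−f) ≈ 1.33333.
Loading dose to hit Cmax,ss on first dose: D_load = D_maint·R ≈ 5250 × 1.33333 ≈ 6999.98 mg.

7000 mg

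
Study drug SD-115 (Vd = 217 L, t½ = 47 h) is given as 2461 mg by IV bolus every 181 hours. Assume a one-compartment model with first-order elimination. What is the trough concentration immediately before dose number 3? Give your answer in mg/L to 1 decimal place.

0.8 mg/L

f = (1/2)^(τ/t½) = (1/2)^(181/47) ≈ 0.0693.
C₀ = D/Vd = 2461/217 ≈ 11.341 mg/L.
Before the 3rd dose, 2 doses have been given. Superposition: Cmin = C₀·(f + f²).
≈ 11.341 × (0.0693 + 0.0048) ≈ 11.341 × 0.0741 ≈ 0.840 mg/L.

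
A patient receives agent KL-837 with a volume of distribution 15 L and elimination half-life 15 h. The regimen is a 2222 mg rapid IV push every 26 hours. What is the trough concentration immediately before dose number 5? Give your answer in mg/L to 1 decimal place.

f = (1/2)^(τ/t½) = (1/2)^(26/15) ≈ 0.3008.
C₀ = D/Vd = 2222/15 ≈ 148.133 mg/L.
Before the 5th dose, 4 doses have been given. Superposition: Cmin = C₀·(f + f² + … + f^4).
≈ 148.133 × (0.3008 + 0.0905 + 0.0272 + 0.0082) ≈ 148.133 × 0.4267 ≈ 63.208 mg/L.

63.2 mg/L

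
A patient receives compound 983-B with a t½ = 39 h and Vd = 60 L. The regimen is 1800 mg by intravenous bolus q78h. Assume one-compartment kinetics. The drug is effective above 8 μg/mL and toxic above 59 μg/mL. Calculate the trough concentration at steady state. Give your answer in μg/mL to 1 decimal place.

10.0 μg/mL

The dosing interval is 2 half-lives, so f = 2^(−2) = 0.25.
At steady state, R = 1/(1 − 0.25) = 4/3.
Single-dose peak C₀ = D/Vd = 1800/60 = 30 μg/mL.
Steady-state peak Cmax,ss = C₀·R = 30 × 4/3 ≈ 40.000 μg/mL.
Steady-state trough Cmin,ss = Cmax,ss·f ≈ 40.000 × 0.25 ≈ 10.000 μg/mL.
Trough 10.0 μg/mL vs MEC 8 μg/mL: adequate.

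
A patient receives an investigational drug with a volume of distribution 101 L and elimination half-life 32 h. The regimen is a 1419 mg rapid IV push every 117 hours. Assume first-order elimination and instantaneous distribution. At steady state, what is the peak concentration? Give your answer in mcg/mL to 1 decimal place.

k = ln2/t½ = ln2/32 ≈ 0.021661 h⁻¹; fraction remaining f = e^(−kτ) = e^(−0.021661×117) ≈ 0.0793.
Accumulation ratio R = 1/(1 − f) ≈ 1/0.9207 ≈ 1.0861.
Single-dose peak C₀ = D/Vd = 1419/101 ≈ 14.050 mcg/mL.
Cmax,ss = C₀/(1 − f) ≈ 14.050/0.9207 ≈ 15.260 mcg/mL.

15.3 mcg/mL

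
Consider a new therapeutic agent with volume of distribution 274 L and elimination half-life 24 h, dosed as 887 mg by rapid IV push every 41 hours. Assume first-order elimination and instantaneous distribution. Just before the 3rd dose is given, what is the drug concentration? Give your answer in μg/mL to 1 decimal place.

f = (1/2)^(τ/t½) = (1/2)^(41/24) ≈ 0.3060.
C₀ = D/Vd = 887/274 ≈ 3.237 μg/mL.
Before the 3rd dose, 2 doses have been given. Superposition: Cmin = C₀·(f + f²).
≈ 3.237 × (0.3060 + 0.0936) ≈ 3.237 × 0.3996 ≈ 1.294 μg/mL.

1.3 μg/mL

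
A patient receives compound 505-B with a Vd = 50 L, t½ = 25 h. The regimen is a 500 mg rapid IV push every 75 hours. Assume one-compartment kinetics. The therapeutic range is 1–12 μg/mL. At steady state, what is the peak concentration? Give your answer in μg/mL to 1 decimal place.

τ = 75 h = 3 half-lives, so f = (1/2)^3 = 0.125.
Accumulation ratio R = 1/(1 − f) = 1/0.875 = 8/7.
Single-dose peak C₀ = D/Vd = 500/50 = 10 μg/mL.
Steady-state peak Cmax,ss = C₀·R = 10 × 8/7 ≈ 11.429 μg/mL.
Peak 11.4 μg/mL vs MTC 12 μg/mL: below toxic threshold.

11.4 μg/mL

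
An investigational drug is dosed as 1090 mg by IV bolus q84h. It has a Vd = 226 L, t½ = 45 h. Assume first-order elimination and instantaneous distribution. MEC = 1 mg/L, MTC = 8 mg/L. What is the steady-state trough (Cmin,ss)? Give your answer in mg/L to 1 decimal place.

τ/t½ = 84/45 ≈ 1.8667, so fraction remaining f = (1/2)^(84/45) ≈ 0.2742.
Each bolus raises the concentration by D/Vd = 1090/226 ≈ 4.823 mg/L.
Steady-state trough Cmin,ss = C₀·f/(1−f) ≈ 4.823 × 0.2742/0.7258 ≈ 1.822 mg/L.
Trough 1.8 mg/L vs MEC 1 mg/L: adequate.

1.8 mg/L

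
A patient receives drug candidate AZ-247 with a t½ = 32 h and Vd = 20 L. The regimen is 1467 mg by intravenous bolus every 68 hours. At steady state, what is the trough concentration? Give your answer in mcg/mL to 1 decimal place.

21.8 mcg/mL

τ/t½ = 68/32 ≈ 2.125, so fraction remaining f = (1/2)^(68/32) ≈ 0.2293.
Each bolus raises the concentration by D/Vd = 1467/20 ≈ 73.350 mcg/mL.
Steady-state trough Cmin,ss = C₀·f/(1−f) ≈ 73.350 × 0.2293/0.7707 ≈ 21.823 mcg/mL.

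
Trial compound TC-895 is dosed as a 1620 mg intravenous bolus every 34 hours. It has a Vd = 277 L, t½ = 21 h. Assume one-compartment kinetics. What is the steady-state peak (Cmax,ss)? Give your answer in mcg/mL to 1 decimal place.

8.7 mcg/mL

τ/t½ = 34/21 ≈ 1.619, so fraction remaining f = (1/2)^(34/21) ≈ 0.3256.
At steady state, accumulation factor R = 1/(1 − e^(−kτ)) ≈ 1.4828.
Each bolus raises the concentration by D/Vd = 1620/277 ≈ 5.848 mcg/mL.
Cmax,ss = C₀/(1 − f) ≈ 5.848/0.6744 ≈ 8.671 mcg/mL.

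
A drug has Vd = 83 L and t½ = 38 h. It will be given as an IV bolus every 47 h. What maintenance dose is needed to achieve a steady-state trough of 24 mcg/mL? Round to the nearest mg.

2703 mg

τ/t½ = 47/38 ≈ 1.2368, so f = (1/2)^(47/38) ≈ 0.424300.
Cmin,ss = (D/Vd)·f/(1−f), so D = Cmin,ss·Vd·(1−f)/f.
D = 24 × 83 × (1−f)/f ≈ 24 × 83 × 1.35682 ≈ 2702.79 mg.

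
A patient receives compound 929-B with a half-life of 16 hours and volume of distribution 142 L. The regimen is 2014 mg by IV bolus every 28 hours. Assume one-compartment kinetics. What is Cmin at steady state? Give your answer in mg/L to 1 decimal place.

6.0 mg/L

k = ln2/t½ = ln2/16 ≈ 0.043322 h⁻¹; fraction remaining f = e^(−kτ) = e^(−0.043322×28) ≈ 0.2973.
Accumulation ratio R = 1/(1 − f) ≈ 1/0.7027 ≈ 1.4231.
Single-dose peak C₀ = D/Vd = 2014/142 ≈ 14.183 mg/L.
Steady-state peak Cmax,ss = C₀·R ≈ 14.183 × 1.4231 ≈ 20.184 mg/L.
Steady-state trough Cmin,ss = Cmax,ss·f ≈ 20.184 × 0.2973 ≈ 6.001 mg/L.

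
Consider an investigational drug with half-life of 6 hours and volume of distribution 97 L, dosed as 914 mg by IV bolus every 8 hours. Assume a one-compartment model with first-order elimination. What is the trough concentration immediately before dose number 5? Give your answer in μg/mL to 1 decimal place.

f = (1/2)^(τ/t½) = (1/2)^(8/6) ≈ 0.3969.
C₀ = D/Vd = 914/97 ≈ 9.423 μg/mL.
Before the 5th dose, 4 doses have been given. Superposition: Cmin = C₀·(f + f² + … + f^4).
≈ 9.423 × (0.3969 + 0.1575 + 0.0625 + 0.0248) ≈ 9.423 × 0.6417 ≈ 6.047 μg/mL.

6.0 μg/mL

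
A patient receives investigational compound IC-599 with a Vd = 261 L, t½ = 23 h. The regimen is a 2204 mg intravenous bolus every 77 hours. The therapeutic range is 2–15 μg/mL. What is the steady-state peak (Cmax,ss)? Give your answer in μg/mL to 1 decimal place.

9.4 μg/mL

Over one 77-h interval, 77/23 ≈ 3.3478 half-lives elapse, leaving f ≈ 0.0982 of each dose.
Accumulation ratio R = 1/(1 − f) ≈ 1/0.9018 ≈ 1.1089.
Single-dose peak C₀ = D/Vd = 2204/261 ≈ 8.444 μg/mL.
Steady-state peak Cmax,ss = C₀·R ≈ 8.444 × 1.1089 ≈ 9.364 μg/mL.
Peak 9.4 μg/mL vs MTC 15 μg/mL: below toxic threshold.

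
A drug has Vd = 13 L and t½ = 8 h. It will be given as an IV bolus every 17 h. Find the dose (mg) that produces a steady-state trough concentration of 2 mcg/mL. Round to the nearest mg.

87 mg

τ/t½ = 17/8 ≈ 2.125, so f = (1/2)^(17/8) ≈ 0.229251.
Cmin,ss = (D/Vd)·f/(1−f), so D = Cmin,ss·Vd·(1−f)/f.
D = 2 × 13 × (1−f)/f ≈ 2 × 13 × 3.36203 ≈ 87.41 mg.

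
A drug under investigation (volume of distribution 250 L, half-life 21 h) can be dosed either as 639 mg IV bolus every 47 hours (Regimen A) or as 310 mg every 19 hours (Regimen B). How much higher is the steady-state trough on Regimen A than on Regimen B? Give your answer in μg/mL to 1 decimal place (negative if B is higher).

Regimen A: f = (1/2)^(47/21) ≈ 0.2120; Cmin,ss = (639/250)·f/(1−f) ≈ 0.688 μg/mL.
Regimen B: f = (1/2)^(19/21) ≈ 0.5341; Cmin,ss = (310/250)·f/(1−f) ≈ 1.422 μg/mL.
Difference ≈ 0.688 − 1.422 ≈ -0.734 μg/mL.

-0.7 μg/mL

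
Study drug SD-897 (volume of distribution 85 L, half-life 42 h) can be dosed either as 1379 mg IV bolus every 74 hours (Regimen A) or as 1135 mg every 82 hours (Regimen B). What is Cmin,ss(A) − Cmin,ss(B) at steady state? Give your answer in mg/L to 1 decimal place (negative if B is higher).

2.1 mg/L

Regimen A: f = (1/2)^(74/42) ≈ 0.2949; Cmin,ss = (1379/85)·f/(1−f) ≈ 6.785 mg/L.
Regimen B: f = (1/2)^(82/42) ≈ 0.2584; Cmin,ss = (1135/85)·f/(1−f) ≈ 4.653 mg/L.
Difference ≈ 6.785 − 4.653 ≈ 2.132 mg/L.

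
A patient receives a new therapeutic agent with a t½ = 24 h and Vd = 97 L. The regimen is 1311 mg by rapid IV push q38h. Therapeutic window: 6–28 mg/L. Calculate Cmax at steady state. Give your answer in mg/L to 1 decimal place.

Over one 38-h interval, 38/24 ≈ 1.5833 half-lives elapse, leaving f ≈ 0.3337 of each dose.
At steady state, accumulation factor R = 1/(1 − e^(−kτ)) ≈ 1.5008.
Single-dose peak C₀ = D/Vd = 1311/97 ≈ 13.515 mg/L.
Steady-state peak Cmax,ss = C₀·R ≈ 13.515 × 1.5008 ≈ 20.283 mg/L.
Peak 20.3 mg/L vs MTC 28 mg/L: below toxic threshold.

20.3 mg/L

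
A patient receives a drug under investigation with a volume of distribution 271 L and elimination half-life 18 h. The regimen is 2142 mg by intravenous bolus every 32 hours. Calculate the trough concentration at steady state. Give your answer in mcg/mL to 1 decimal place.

3.3 mcg/mL

k = ln2/t½ = ln2/18 ≈ 0.038508 h⁻¹; fraction remaining f = e^(−kτ) = e^(−0.038508×32) ≈ 0.2916.
At steady state, accumulation factor R = 1/(1 − e^(−kτ)) ≈ 1.4116.
Single-dose peak C₀ = D/Vd = 2142/271 ≈ 7.904 mcg/mL.
Steady-state peak Cmax,ss = C₀·R ≈ 7.904 × 1.4116 ≈ 11.157 mcg/mL.
One interval later, Cmin,ss = Cmax,ss·e^(−kτ) ≈ 11.157 × 0.2916 ≈ 3.253 mcg/mL.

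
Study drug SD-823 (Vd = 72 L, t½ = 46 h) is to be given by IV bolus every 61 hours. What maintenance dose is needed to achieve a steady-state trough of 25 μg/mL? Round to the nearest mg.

τ/t½ = 61/46 ≈ 1.3261, so f = (1/2)^(61/46) ≈ 0.398849.
Cmin,ss = (D/Vd)·f/(1−f), so D = Cmin,ss·Vd·(1−f)/f.
D = 25 × 72 × (1−f)/f ≈ 25 × 72 × 1.50721 ≈ 2712.98 mg.

2713 mg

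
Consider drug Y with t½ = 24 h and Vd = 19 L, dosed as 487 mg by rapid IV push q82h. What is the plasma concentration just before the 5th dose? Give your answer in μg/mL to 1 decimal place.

2.6 μg/mL

f = (1/2)^(τ/t½) = (1/2)^(82/24) ≈ 0.0936.
C₀ = D/Vd = 487/19 ≈ 25.632 μg/mL.
Before the 5th dose, 4 doses have been given. Superposition: Cmin = C₀·(f + f² + … + f^4).
≈ 25.632 × (0.0936 + 0.0088 + 0.0008 + 0.0001) ≈ 25.632 × 0.1033 ≈ 2.648 μg/mL.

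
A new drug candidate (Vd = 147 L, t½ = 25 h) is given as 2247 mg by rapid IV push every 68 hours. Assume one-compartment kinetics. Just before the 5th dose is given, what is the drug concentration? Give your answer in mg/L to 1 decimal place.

f = (1/2)^(τ/t½) = (1/2)^(68/25) ≈ 0.1518.
C₀ = D/Vd = 2247/147 ≈ 15.286 mg/L.
Before the 5th dose, 4 doses have been given. Superposition: Cmin = C₀·(f + f² + … + f^4).
≈ 15.286 × (0.1518 + 0.0230 + 0.0035 + 0.0005) ≈ 15.286 × 0.1788 ≈ 2.733 mg/L.

2.7 mg/L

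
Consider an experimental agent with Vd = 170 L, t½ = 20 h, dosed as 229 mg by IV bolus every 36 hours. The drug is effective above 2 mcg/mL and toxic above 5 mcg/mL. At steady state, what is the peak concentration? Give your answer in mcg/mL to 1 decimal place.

1.9 mcg/mL

k = ln2/t½ = ln2/20 ≈ 0.034657 h⁻¹; fraction remaining f = e^(−kτ) = e^(−0.034657×36) ≈ 0.2872.
At steady state, accumulation factor R = 1/(1 − e^(−kτ)) ≈ 1.4029.
Single-dose peak C₀ = D/Vd = 229/170 ≈ 1.347 mcg/mL.
Cmax,ss = C₀/(1 − f) ≈ 1.347/0.7128 ≈ 1.890 mcg/mL.
Peak 1.9 mcg/mL vs MTC 5 mcg/mL: below toxic threshold.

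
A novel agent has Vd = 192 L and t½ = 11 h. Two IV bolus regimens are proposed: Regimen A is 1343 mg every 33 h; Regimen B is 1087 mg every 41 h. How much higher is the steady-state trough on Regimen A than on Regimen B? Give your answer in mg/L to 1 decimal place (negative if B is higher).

Regimen A: f = (1/2)^(33/11) ≈ 0.1250; Cmin,ss = (1343/192)·f/(1−f) ≈ 0.999 mg/L.
Regimen B: f = (1/2)^(41/11) ≈ 0.0755; Cmin,ss = (1087/192)·f/(1−f) ≈ 0.462 mg/L.
Difference ≈ 0.999 − 0.462 ≈ 0.537 mg/L.

0.5 mg/L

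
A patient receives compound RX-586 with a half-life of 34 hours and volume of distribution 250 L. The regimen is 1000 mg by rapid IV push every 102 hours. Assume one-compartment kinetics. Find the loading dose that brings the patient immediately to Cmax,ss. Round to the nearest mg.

f = (1/2)^(102/34) ≈ 0.125000; accumulation ratio R = 1/(1−f) ≈ 1.14286.
Loading dose to hit Cmax,ss on first dose: D_load = D_maint·R ≈ 1000 × 1.14286 ≈ 1142.86 mg.

1143 mg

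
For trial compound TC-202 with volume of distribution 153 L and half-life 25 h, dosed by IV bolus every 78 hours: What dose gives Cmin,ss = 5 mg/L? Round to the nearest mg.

5886 mg

τ/t½ = 78/25 ≈ 3.12, so f = (1/2)^(78/25) ≈ 0.115023.
Cmin,ss = (D/Vd)·f/(1−f), so D = Cmin,ss·Vd·(1−f)/f.
D = 5 × 153 × (1−f)/f ≈ 5 × 153 × 7.69391 ≈ 5885.84 mg.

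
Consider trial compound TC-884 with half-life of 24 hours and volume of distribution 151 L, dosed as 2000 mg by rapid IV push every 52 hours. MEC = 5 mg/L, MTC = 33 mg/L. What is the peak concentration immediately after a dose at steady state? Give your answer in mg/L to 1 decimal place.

17.0 mg/L

τ/t½ = 52/24 ≈ 2.1667, so fraction remaining f = (1/2)^(52/24) ≈ 0.2227.
Accumulation ratio R = 1/(1 − f) ≈ 1/0.7773 ≈ 1.2865.
Single-dose peak C₀ = D/Vd = 2000/151 ≈ 13.245 mg/L.
Cmax,ss = C₀/(1 − f) ≈ 13.245/0.7773 ≈ 17.040 mg/L.
Peak 17.0 mg/L vs MTC 33 mg/L: below toxic threshold.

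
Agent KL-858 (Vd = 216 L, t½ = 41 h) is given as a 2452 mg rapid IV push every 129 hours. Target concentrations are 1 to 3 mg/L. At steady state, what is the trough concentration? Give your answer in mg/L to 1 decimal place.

1.4 mg/L

k = ln2/t½ = ln2/41 ≈ 0.016906 h⁻¹; fraction remaining f = e^(−kτ) = e^(−0.016906×129) ≈ 0.1129.
At steady state, accumulation factor R = 1/(1 − e^(−kτ)) ≈ 1.1273.
Single-dose peak C₀ = D/Vd = 2452/216 ≈ 11.352 mg/L.
Cmax,ss = C₀/(1 − f) ≈ 11.352/0.8871 ≈ 12.797 mg/L.
One interval later, Cmin,ss = Cmax,ss·e^(−kτ) ≈ 12.797 × 0.1129 ≈ 1.445 mg/L.
Trough 1.4 mg/L vs MEC 1 mg/L: adequate.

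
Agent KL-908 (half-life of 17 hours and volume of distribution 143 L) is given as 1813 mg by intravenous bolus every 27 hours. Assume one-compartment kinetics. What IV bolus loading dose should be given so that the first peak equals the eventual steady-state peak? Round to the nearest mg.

2716 mg

f = (1/2)^(27/17) ≈ 0.332578; accumulation ratio R = 1/(1−f) ≈ 1.49830.
Loading dose to hit Cmax,ss on first dose: D_load = D_maint·R ≈ 1813 × 1.49830 ≈ 2716.42 mg.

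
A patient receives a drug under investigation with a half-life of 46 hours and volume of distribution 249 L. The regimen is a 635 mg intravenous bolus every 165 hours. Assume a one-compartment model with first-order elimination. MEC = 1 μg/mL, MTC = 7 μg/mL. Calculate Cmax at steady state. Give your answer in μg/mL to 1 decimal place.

Over one 165-h interval, 165/46 ≈ 3.587 half-lives elapse, leaving f ≈ 0.0832 of each dose.
At steady state, accumulation factor R = 1/(1 − e^(−kτ)) ≈ 1.0908.
Single-dose peak C₀ = D/Vd = 635/249 ≈ 2.550 μg/mL.
Steady-state peak Cmax,ss = C₀·R ≈ 2.550 × 1.0908 ≈ 2.782 μg/mL.
Peak 2.8 μg/mL vs MTC 7 μg/mL: below toxic threshold.

2.8 μg/mL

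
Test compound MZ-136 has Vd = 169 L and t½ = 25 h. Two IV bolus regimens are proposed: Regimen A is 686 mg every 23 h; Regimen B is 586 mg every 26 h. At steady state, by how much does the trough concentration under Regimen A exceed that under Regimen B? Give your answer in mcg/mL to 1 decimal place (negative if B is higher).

1.3 mcg/mL

Regimen A: f = (1/2)^(23/25) ≈ 0.5285; Cmin,ss = (686/169)·f/(1−f) ≈ 4.550 mcg/mL.
Regimen B: f = (1/2)^(26/25) ≈ 0.4863; Cmin,ss = (586/169)·f/(1−f) ≈ 3.283 mcg/mL.
Difference ≈ 4.550 − 3.283 ≈ 1.267 mcg/mL.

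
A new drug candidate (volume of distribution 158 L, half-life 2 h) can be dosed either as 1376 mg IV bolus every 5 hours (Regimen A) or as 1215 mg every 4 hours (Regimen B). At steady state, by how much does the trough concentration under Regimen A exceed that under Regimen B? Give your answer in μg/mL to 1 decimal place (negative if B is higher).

-0.7 μg/mL

Regimen A: f = (1/2)^(5/2) ≈ 0.1768; Cmin,ss = (1376/158)·f/(1−f) ≈ 1.870 μg/mL.
Regimen B: f = (1/2)^(4/2) ≈ 0.2500; Cmin,ss = (1215/158)·f/(1−f) ≈ 2.563 μg/mL.
Difference ≈ 1.870 − 2.563 ≈ -0.693 μg/mL.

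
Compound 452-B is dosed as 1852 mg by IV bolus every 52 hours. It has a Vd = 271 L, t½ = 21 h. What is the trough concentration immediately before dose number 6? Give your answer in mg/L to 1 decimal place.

f = (1/2)^(τ/t½) = (1/2)^(52/21) ≈ 0.1797.
C₀ = D/Vd = 1852/271 ≈ 6.834 mg/L.
Before the 6th dose, 5 doses have been given. Superposition: Cmin = C₀·(f + f² + … + f^5).
≈ 6.834 × (0.1797 + 0.0323 + 0.0058 + 0.0010 + 0.0002) ≈ 6.834 × 0.2190 ≈ 1.497 mg/L.

1.5 mg/L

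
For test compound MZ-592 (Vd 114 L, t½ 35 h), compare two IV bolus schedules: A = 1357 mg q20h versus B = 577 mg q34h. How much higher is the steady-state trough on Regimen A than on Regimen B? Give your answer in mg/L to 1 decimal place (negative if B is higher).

19.2 mg/L

Regimen A: f = (1/2)^(20/35) ≈ 0.6730; Cmin,ss = (1357/114)·f/(1−f) ≈ 24.499 mg/L.
Regimen B: f = (1/2)^(34/35) ≈ 0.5100; Cmin,ss = (577/114)·f/(1−f) ≈ 5.268 mg/L.
Difference ≈ 24.499 − 5.268 ≈ 19.231 mg/L.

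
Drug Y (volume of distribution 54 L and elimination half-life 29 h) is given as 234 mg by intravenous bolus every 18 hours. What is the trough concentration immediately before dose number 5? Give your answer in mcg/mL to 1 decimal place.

f = (1/2)^(τ/t½) = (1/2)^(18/29) ≈ 0.6504.
C₀ = D/Vd = 234/54 ≈ 4.333 mcg/mL.
Before the 5th dose, 4 doses have been given. Superposition: Cmin = C₀·(f + f² + … + f^4).
≈ 4.333 × (0.6504 + 0.4230 + 0.2751 + 0.1789) ≈ 4.333 × 1.5274 ≈ 6.618 mcg/mL.

6.6 mcg/mL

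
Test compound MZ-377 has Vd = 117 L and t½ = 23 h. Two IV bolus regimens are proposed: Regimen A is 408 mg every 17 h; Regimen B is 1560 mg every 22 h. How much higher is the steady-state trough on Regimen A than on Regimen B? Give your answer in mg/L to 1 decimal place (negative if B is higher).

-9.0 mg/L

Regimen A: f = (1/2)^(17/23) ≈ 0.5991; Cmin,ss = (408/117)·f/(1−f) ≈ 5.211 mg/L.
Regimen B: f = (1/2)^(22/23) ≈ 0.5153; Cmin,ss = (1560/117)·f/(1−f) ≈ 14.175 mg/L.
Difference ≈ 5.211 − 14.175 ≈ -8.964 mg/L.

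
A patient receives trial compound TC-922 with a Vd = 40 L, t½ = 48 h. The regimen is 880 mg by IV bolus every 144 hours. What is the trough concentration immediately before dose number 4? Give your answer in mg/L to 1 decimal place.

f = (1/2)^(τ/t½) = (1/2)^(144/48) ≈ 0.1250.
C₀ = D/Vd = 880/40 ≈ 22.000 mg/L.
Before the 4th dose, 3 doses have been given. Superposition: Cmin = C₀·(f + f² + … + f^3).
≈ 22.000 × (0.1250 + 0.0156 + 0.0020) ≈ 22.000 × 0.1426 ≈ 3.137 mg/L.

3.1 mg/L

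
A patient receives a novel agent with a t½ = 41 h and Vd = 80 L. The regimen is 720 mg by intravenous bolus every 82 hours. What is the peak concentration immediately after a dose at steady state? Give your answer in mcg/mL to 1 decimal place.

12.0 mcg/mL

τ = 82 h = 2 half-lives, so f = (1/2)^2 = 0.25.
At steady state, R = 1/(1 − 0.25) = 4/3.
Single-dose peak C₀ = D/Vd = 720/80 = 9 mcg/mL.
Steady-state peak Cmax,ss = C₀·R = 9 × 4/3 ≈ 12.000 mcg/mL.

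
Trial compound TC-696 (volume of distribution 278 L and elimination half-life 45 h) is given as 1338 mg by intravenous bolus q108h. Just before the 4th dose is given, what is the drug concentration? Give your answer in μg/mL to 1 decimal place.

1.1 μg/mL

f = (1/2)^(τ/t½) = (1/2)^(108/45) ≈ 0.1895.
C₀ = D/Vd = 1338/278 ≈ 4.813 μg/mL.
Before the 4th dose, 3 doses have been given. Superposition: Cmin = C₀·(f + f² + … + f^3).
≈ 4.813 × (0.1895 + 0.0359 + 0.0068) ≈ 4.813 × 0.2322 ≈ 1.118 μg/mL.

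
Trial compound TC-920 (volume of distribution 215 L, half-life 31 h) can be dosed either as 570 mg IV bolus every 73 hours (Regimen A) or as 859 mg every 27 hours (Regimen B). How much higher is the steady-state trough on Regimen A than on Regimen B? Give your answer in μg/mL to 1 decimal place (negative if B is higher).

-4.2 μg/mL

Regimen A: f = (1/2)^(73/31) ≈ 0.1955; Cmin,ss = (570/215)·f/(1−f) ≈ 0.644 μg/mL.
Regimen B: f = (1/2)^(27/31) ≈ 0.5468; Cmin,ss = (859/215)·f/(1−f) ≈ 4.821 μg/mL.
Difference ≈ 0.644 − 4.821 ≈ -4.177 μg/mL.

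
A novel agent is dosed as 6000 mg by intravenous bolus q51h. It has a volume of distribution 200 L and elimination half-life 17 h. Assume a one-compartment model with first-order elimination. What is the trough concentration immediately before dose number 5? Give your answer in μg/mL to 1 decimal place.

f = (1/2)^(τ/t½) = (1/2)^(51/17) ≈ 0.1250.
C₀ = D/Vd = 6000/200 ≈ 30.000 μg/mL.
Before the 5th dose, 4 doses have been given. Superposition: Cmin = C₀·(f + f² + … + f^4).
≈ 30.000 × (0.1250 + 0.0156 + 0.0020 + 0.0002) ≈ 30.000 × 0.1428 ≈ 4.284 μg/mL.

4.3 μg/mL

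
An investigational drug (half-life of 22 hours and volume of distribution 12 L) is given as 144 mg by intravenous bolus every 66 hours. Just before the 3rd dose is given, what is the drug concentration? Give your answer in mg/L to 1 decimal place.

f = (1/2)^(τ/t½) = (1/2)^(66/22) ≈ 0.1250.
C₀ = D/Vd = 144/12 ≈ 12.000 mg/L.
Before the 3rd dose, 2 doses have been given. Superposition: Cmin = C₀·(f + f²).
≈ 12.000 × (0.1250 + 0.0156) ≈ 12.000 × 0.1406 ≈ 1.687 mg/L.

1.7 mg/L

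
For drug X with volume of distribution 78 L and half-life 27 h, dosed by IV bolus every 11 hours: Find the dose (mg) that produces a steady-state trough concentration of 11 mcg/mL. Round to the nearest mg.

τ/t½ = 11/27 ≈ 0.40741, so f = (1/2)^(11/27) ≈ 0.753977.
Cmin,ss = (D/Vd)·f/(1−f), so D = Cmin,ss·Vd·(1−f)/f.
D = 11 × 78 × (1−f)/f ≈ 11 × 78 × 0.32630 ≈ 279.97 mg.

280 mg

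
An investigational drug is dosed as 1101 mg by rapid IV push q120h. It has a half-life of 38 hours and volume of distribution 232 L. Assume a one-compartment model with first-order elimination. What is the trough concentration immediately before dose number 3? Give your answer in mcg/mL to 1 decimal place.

f = (1/2)^(τ/t½) = (1/2)^(120/38) ≈ 0.1120.
C₀ = D/Vd = 1101/232 ≈ 4.746 mcg/mL.
Before the 3rd dose, 2 doses have been given. Superposition: Cmin = C₀·(f + f²).
≈ 4.746 × (0.1120 + 0.0125) ≈ 4.746 × 0.1245 ≈ 0.591 mcg/mL.

0.6 mcg/mL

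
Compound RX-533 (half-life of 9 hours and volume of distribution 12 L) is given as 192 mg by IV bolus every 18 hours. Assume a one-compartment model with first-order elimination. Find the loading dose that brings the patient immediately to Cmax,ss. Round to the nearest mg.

f = (1/2)^(18/9) ≈ 0.250000; accumulation ratio R = 1/(1−f) ≈ 1.33333.
Loading dose to hit Cmax,ss on first dose: D_load = D_maint·R ≈ 192 × 1.33333 ≈ 256.00 mg.

256 mg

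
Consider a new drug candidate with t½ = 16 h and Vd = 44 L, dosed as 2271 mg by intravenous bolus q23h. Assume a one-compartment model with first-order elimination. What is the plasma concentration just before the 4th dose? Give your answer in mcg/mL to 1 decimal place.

28.7 mcg/mL

f = (1/2)^(τ/t½) = (1/2)^(23/16) ≈ 0.3692.
C₀ = D/Vd = 2271/44 ≈ 51.614 mcg/mL.
Before the 4th dose, 3 doses have been given. Superposition: Cmin = C₀·(f + f² + … + f^3).
≈ 51.614 × (0.3692 + 0.1363 + 0.0503) ≈ 51.614 × 0.5558 ≈ 28.687 mcg/mL.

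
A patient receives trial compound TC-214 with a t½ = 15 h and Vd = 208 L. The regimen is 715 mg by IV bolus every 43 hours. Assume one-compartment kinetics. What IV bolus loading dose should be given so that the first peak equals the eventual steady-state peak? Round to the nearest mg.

f = (1/2)^(43/15) ≈ 0.137103; accumulation ratio R = 1/(1−f) ≈ 1.15889.
Loading dose to hit Cmax,ss on first dose: D_load = D_maint·R ≈ 715 × 1.15889 ≈ 828.61 mg.

829 mg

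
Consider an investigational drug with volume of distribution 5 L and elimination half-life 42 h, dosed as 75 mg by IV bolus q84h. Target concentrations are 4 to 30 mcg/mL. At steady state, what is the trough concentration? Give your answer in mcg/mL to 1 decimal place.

τ = 84 h = 2 half-lives, so f = (1/2)^2 = 0.25.
At steady state, R = 1/(1 − 0.25) = 4/3.
Single-dose peak C₀ = D/Vd = 75/5 = 15 mcg/mL.
Steady-state peak Cmax,ss = C₀·R = 15 × 4/3 ≈ 20.000 mcg/mL.
Steady-state trough Cmin,ss = Cmax,ss·f ≈ 20.000 × 0.25 ≈ 5.000 mcg/mL.
Trough 5.0 mcg/mL vs MEC 4 mcg/mL: adequate.

5.0 mcg/mL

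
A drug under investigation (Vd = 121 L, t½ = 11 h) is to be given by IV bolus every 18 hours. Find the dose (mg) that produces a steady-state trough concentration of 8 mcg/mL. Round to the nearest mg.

τ/t½ = 18/11 ≈ 1.6364, so f = (1/2)^(18/11) ≈ 0.321666.
Cmin,ss = (D/Vd)·f/(1−f), so D = Cmin,ss·Vd·(1−f)/f.
D = 8 × 121 × (1−f)/f ≈ 8 × 121 × 2.10881 ≈ 2041.33 mg.

2041 mg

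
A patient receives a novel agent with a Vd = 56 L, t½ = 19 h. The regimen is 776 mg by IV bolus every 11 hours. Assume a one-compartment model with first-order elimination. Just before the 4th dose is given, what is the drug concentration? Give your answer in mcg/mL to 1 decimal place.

19.6 mcg/mL

f = (1/2)^(τ/t½) = (1/2)^(11/19) ≈ 0.6695.
C₀ = D/Vd = 776/56 ≈ 13.857 mcg/mL.
Before the 4th dose, 3 doses have been given. Superposition: Cmin = C₀·(f + f² + … + f^3).
≈ 13.857 × (0.6695 + 0.4482 + 0.3001) ≈ 13.857 × 1.4178 ≈ 19.646 mcg/mL.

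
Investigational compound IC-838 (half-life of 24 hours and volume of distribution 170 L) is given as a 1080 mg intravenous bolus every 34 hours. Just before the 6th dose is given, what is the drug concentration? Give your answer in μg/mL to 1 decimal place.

f = (1/2)^(τ/t½) = (1/2)^(34/24) ≈ 0.3746.
C₀ = D/Vd = 1080/170 ≈ 6.353 μg/mL.
Before the 6th dose, 5 doses have been given. Superposition: Cmin = C₀·(f + f² + … + f^5).
≈ 6.353 × (0.3746 + 0.1403 + 0.0526 + 0.0197 + 0.0074) ≈ 6.353 × 0.5946 ≈ 3.777 μg/mL.

3.8 μg/mL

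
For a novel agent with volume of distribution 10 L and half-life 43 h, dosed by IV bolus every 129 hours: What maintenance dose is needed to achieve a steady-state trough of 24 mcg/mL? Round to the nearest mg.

τ/t½ = 129/43 ≈ 3, so f = (1/2)^(129/43) ≈ 0.125000.
Cmin,ss = (D/Vd)·f/(1−f), so D = Cmin,ss·Vd·(1−f)/f.
D = 24 × 10 × (1−f)/f ≈ 24 × 10 × 7.00000 ≈ 1680.00 mg.

1680 mg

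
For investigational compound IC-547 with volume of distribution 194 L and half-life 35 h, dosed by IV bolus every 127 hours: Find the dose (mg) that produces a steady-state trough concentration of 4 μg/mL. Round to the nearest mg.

8822 mg

τ/t½ = 127/35 ≈ 3.6286, so f = (1/2)^(127/35) ≈ 0.080852.
Cmin,ss = (D/Vd)·f/(1−f), so D = Cmin,ss·Vd·(1−f)/f.
D = 4 × 194 × (1−f)/f ≈ 4 × 194 × 11.36828 ≈ 8821.79 mg.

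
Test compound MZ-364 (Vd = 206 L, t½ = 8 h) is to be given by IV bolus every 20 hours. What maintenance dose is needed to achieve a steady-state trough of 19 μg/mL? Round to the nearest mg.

18227 mg

τ/t½ = 20/8 ≈ 2.5, so f = (1/2)^(20/8) ≈ 0.176777.
Cmin,ss = (D/Vd)·f/(1−f), so D = Cmin,ss·Vd·(1−f)/f.
D = 19 × 206 × (1−f)/f ≈ 19 × 206 × 4.65684 ≈ 18226.87 mg.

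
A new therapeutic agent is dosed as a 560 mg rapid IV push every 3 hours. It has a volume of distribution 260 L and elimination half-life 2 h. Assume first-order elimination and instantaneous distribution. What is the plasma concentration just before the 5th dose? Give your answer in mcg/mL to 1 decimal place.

f = (1/2)^(τ/t½) = (1/2)^(3/2) ≈ 0.3536.
C₀ = D/Vd = 560/260 ≈ 2.154 mcg/mL.
Before the 5th dose, 4 doses have been given. Superposition: Cmin = C₀·(f + f² + … + f^4).
≈ 2.154 × (0.3536 + 0.1250 + 0.0442 + 0.0156) ≈ 2.154 × 0.5384 ≈ 1.160 mcg/mL.

1.2 mcg/mL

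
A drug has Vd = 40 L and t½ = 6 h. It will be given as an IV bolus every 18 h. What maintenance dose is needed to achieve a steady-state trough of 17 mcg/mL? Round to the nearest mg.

4760 mg

τ/t½ = 18/6 ≈ 3, so f = (1/2)^(18/6) ≈ 0.125000.
Cmin,ss = (D/Vd)·f/(1−f), so D = Cmin,ss·Vd·(1−f)/f.
D = 17 × 40 × (1−f)/f ≈ 17 × 40 × 7.00000 ≈ 4760.00 mg.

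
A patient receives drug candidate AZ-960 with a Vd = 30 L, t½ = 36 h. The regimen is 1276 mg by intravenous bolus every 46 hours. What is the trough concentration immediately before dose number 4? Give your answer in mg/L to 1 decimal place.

f = (1/2)^(τ/t½) = (1/2)^(46/36) ≈ 0.4124.
C₀ = D/Vd = 1276/30 ≈ 42.533 mg/L.
Before the 4th dose, 3 doses have been given. Superposition: Cmin = C₀·(f + f² + … + f^3).
≈ 42.533 × (0.4124 + 0.1701 + 0.0701) ≈ 42.533 × 0.6526 ≈ 27.757 mg/L.

27.8 mg/L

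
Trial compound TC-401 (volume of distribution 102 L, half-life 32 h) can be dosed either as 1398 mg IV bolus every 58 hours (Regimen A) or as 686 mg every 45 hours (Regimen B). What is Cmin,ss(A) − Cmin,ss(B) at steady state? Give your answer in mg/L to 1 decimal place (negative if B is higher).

Regimen A: f = (1/2)^(58/32) ≈ 0.2847; Cmin,ss = (1398/102)·f/(1−f) ≈ 5.455 mg/L.
Regimen B: f = (1/2)^(45/32) ≈ 0.3773; Cmin,ss = (686/102)·f/(1−f) ≈ 4.075 mg/L.
Difference ≈ 5.455 − 4.075 ≈ 1.380 mg/L.

1.4 mg/L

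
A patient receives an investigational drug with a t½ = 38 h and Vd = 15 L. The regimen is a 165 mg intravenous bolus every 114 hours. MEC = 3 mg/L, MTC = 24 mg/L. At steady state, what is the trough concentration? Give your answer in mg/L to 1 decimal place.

1.6 mg/L

The dosing interval is 3 half-lives, so f = 2^(−3) = 0.125.
Accumulation ratio R = 1/(1 − f) = 1/0.875 = 8/7.
Single-dose peak C₀ = D/Vd = 165/15 = 11 mg/L.
Steady-state peak Cmax,ss = C₀·R = 11 × 8/7 ≈ 12.571 mg/L.
Steady-state trough Cmin,ss = Cmax,ss·f ≈ 12.571 × 0.125 ≈ 1.571 mg/L.
Trough 1.6 mg/L vs MEC 3 mg/L: subtherapeutic.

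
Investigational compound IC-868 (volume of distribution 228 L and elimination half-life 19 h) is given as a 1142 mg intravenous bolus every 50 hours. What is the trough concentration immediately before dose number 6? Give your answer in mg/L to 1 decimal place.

f = (1/2)^(τ/t½) = (1/2)^(50/19) ≈ 0.1614.
C₀ = D/Vd = 1142/228 ≈ 5.009 mg/L.
Before the 6th dose, 5 doses have been given. Superposition: Cmin = C₀·(f + f² + … + f^5).
≈ 5.009 × (0.1614 + 0.0260 + 0.0042 + 0.0007 + 0.0001) ≈ 5.009 × 0.1924 ≈ 0.964 mg/L.

1.0 mg/L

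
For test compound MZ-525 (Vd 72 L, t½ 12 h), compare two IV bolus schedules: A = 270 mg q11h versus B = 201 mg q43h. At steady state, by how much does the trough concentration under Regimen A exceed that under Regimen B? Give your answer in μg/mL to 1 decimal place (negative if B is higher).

4.0 μg/mL

Regimen A: f = (1/2)^(11/12) ≈ 0.5297; Cmin,ss = (270/72)·f/(1−f) ≈ 4.224 μg/mL.
Regimen B: f = (1/2)^(43/12) ≈ 0.0834; Cmin,ss = (201/72)·f/(1−f) ≈ 0.254 μg/mL.
Difference ≈ 4.224 − 0.254 ≈ 3.970 μg/mL.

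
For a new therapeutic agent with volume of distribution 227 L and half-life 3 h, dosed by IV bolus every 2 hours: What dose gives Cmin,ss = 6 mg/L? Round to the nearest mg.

τ/t½ = 2/3 ≈ 0.66667, so f = (1/2)^(2/3) ≈ 0.629961.
Cmin,ss = (D/Vd)·f/(1−f), so D = Cmin,ss·Vd·(1−f)/f.
D = 6 × 227 × (1−f)/f ≈ 6 × 227 × 0.58740 ≈ 800.04 mg.

800 mg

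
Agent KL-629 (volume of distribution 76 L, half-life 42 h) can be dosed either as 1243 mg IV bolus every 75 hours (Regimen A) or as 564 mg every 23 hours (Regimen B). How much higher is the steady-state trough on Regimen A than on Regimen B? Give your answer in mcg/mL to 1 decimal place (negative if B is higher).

-9.4 mcg/mL

Regimen A: f = (1/2)^(75/42) ≈ 0.2900; Cmin,ss = (1243/76)·f/(1−f) ≈ 6.680 mcg/mL.
Regimen B: f = (1/2)^(23/42) ≈ 0.6841; Cmin,ss = (564/76)·f/(1−f) ≈ 16.071 mcg/mL.
Difference ≈ 6.680 − 16.071 ≈ -9.391 mcg/mL.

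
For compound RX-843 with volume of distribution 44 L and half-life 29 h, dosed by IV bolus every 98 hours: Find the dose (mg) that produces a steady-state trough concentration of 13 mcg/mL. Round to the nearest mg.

τ/t½ = 98/29 ≈ 3.3793, so f = (1/2)^(98/29) ≈ 0.096101.
Cmin,ss = (D/Vd)·f/(1−f), so D = Cmin,ss·Vd·(1−f)/f.
D = 13 × 44 × (1−f)/f ≈ 13 × 44 × 9.40572 ≈ 5380.07 mg.

5380 mg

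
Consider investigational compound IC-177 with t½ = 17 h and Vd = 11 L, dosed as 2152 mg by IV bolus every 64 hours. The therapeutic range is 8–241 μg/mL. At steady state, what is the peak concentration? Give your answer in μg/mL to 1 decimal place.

k = ln2/t½ = ln2/17 ≈ 0.040773 h⁻¹; fraction remaining f = e^(−kτ) = e^(−0.040773×64) ≈ 0.0736.
At steady state, accumulation factor R = 1/(1 − e^(−kτ)) ≈ 1.0794.
Each bolus raises the concentration by D/Vd = 2152/11 ≈ 195.636 μg/mL.
Cmax,ss = C₀/(1 − f) ≈ 195.636/0.9264 ≈ 211.179 μg/mL.
Peak 211.2 μg/mL vs MTC 241 μg/mL: below toxic threshold.

211.2 μg/mL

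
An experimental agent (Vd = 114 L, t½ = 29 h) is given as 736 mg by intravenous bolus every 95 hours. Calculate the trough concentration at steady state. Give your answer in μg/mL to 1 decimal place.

k = ln2/t½ = ln2/29 ≈ 0.023902 h⁻¹; fraction remaining f = e^(−kτ) = e^(−0.023902×95) ≈ 0.1032.
Accumulation ratio R = 1/(1 − f) ≈ 1/0.8968 ≈ 1.1151.
Each bolus raises the concentration by D/Vd = 736/114 ≈ 6.456 μg/mL.
Cmax,ss = C₀/(1 − f) ≈ 6.456/0.8968 ≈ 7.199 μg/mL.
Steady-state trough Cmin,ss = Cmax,ss·f ≈ 7.199 × 0.1032 ≈ 0.743 μg/mL.

0.7 μg/mL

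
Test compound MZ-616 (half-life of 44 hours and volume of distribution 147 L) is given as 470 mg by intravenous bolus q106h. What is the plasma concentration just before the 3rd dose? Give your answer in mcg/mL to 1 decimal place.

0.7 mcg/mL

f = (1/2)^(τ/t½) = (1/2)^(106/44) ≈ 0.1883.
C₀ = D/Vd = 470/147 ≈ 3.197 mcg/mL.
Before the 3rd dose, 2 doses have been given. Superposition: Cmin = C₀·(f + f²).
≈ 3.197 × (0.1883 + 0.0355) ≈ 3.197 × 0.2238 ≈ 0.715 mcg/mL.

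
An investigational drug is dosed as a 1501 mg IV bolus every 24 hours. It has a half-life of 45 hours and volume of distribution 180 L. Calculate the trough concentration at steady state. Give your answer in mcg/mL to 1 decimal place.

k = ln2/t½ = ln2/45 ≈ 0.015403 h⁻¹; fraction remaining f = e^(−kτ) = e^(−0.015403×24) ≈ 0.6910.
At steady state, accumulation factor R = 1/(1 − e^(−kτ)) ≈ 3.2362.
Each bolus raises the concentration by D/Vd = 1501/180 ≈ 8.339 mcg/mL.
Cmax,ss = C₀/(1 − f) ≈ 8.339/0.3090 ≈ 26.987 mcg/mL.
One interval later, Cmin,ss = Cmax,ss·e^(−kτ) ≈ 26.987 × 0.6910 ≈ 18.648 mcg/mL.

18.6 mcg/mL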